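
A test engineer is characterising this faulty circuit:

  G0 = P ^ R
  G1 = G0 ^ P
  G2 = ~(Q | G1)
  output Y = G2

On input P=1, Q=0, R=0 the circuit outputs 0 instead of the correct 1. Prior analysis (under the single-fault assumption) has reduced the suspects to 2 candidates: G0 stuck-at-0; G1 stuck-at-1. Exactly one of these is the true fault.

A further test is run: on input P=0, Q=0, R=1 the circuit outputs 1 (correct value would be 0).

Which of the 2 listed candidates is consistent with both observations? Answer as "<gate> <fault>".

Evaluate each candidate on input P=0, Q=0, R=1:
  G0 stuck-at-0: G0=0 [stuck-at-0], G1=0, G2=1 → 1 — matches
  G1 stuck-at-1: G0=1, G1=1 [stuck-at-1], G2=0 → 0 — eliminated
Only G0 stuck-at-0 reproduces the observed 1.

G0 stuck-at-0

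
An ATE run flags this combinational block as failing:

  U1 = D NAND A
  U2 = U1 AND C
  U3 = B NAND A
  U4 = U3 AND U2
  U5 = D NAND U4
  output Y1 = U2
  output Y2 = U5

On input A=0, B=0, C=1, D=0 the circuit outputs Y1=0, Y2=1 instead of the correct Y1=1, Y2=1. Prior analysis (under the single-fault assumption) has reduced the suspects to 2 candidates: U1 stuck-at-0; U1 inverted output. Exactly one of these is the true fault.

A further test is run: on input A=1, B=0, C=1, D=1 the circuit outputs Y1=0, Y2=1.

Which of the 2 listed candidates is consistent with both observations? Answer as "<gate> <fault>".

Evaluate each candidate on input A=1, B=0, C=1, D=1:
  U1 stuck-at-0: U1=0 [stuck-at-0], U2=0, U3=1, U4=0, U5=1 → Y1=0, Y2=1 — matches
  U1 inverted output: U1=1 [inverted output], U2=1, U3=1, U4=1, U5=0 → Y1=1, Y2=0 — eliminated
Only U1 stuck-at-0 reproduces the observed Y1=0, Y2=1.

U1 stuck-at-0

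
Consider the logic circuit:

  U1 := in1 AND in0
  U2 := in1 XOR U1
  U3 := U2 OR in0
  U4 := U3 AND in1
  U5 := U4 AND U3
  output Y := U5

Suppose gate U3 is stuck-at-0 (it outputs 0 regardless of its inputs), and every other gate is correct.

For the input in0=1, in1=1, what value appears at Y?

Propagate with U3 forced: U1=1, U2=0, U3=0 [stuck-at-0], U4=0, U5=0.
So Y = 0. (Without the fault it would be 1.)

0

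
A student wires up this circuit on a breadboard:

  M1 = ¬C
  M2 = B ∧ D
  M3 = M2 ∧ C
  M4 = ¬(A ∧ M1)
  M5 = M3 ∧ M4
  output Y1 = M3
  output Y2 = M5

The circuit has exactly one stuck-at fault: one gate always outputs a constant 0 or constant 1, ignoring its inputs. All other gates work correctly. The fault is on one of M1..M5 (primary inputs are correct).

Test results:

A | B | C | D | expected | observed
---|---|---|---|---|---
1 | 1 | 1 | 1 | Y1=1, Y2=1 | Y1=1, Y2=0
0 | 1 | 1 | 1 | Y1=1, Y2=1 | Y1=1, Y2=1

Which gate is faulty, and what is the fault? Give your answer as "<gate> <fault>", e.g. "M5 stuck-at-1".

M1 stuck-at-1

Fault-free values for test 1 (A=1, B=1, C=1, D=1): M1=0, M2=1, M3=1, M4=1, M5=1, giving Y1=1, Y2=1. Observed Y1=1, Y2=0.
Test 1: faults giving observed Y1=1, Y2=0 are {M1 stuck-at-1, M4 stuck-at-0, M5 stuck-at-0}.
Test 2 (A=0, B=1, C=1, D=1): fault-free M1=0, M2=1, M3=1, M4=1, M5=1 → Y1=1, Y2=1; observed Y1=1, Y2=1. Eliminates M4 stuck-at-0, M5 stuck-at-0.
Only M1 stuck-at-1 is consistent with every test.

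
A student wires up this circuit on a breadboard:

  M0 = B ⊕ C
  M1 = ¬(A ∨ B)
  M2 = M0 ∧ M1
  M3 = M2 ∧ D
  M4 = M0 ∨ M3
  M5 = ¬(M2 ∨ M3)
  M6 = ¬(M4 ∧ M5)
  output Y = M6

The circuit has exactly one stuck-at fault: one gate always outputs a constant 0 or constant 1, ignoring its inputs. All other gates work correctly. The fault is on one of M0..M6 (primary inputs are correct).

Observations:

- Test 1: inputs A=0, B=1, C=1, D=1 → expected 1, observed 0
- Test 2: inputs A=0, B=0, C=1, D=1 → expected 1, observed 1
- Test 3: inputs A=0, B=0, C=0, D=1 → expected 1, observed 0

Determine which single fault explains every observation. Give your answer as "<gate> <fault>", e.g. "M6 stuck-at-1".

Fault-free values for test 1 (A=0, B=1, C=1, D=1): M0=0, M1=0, M2=0, M3=0, M4=0, M5=1, M6=1, giving Y=1. Observed 0.
Test 1: faults giving observed 0 are {M0 stuck-at-1, M4 stuck-at-1, M6 stuck-at-0}.
Test 2 (A=0, B=0, C=1, D=1): fault-free M0=1, M1=1, M2=1, M3=1, M4=1, M5=0, M6=1 → 1; observed 1. Eliminates M6 stuck-at-0.
Test 3 (A=0, B=0, C=0, D=1): fault-free M0=0, M1=1, M2=0, M3=0, M4=0, M5=1, M6=1 → 1; observed 0. Eliminates M0 stuck-at-1.
Only M4 stuck-at-1 is consistent with every test.

M4 stuck-at-1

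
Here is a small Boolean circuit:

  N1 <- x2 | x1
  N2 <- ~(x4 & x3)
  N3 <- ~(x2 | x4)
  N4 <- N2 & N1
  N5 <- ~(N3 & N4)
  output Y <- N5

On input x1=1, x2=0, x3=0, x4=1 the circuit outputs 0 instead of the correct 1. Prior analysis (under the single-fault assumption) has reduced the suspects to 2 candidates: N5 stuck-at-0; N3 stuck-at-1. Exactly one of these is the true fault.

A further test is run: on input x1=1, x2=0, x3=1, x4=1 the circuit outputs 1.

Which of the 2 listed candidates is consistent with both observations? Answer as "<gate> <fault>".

N3 stuck-at-1

Evaluate each candidate on input x1=1, x2=0, x3=1, x4=1:
  N5 stuck-at-0: N1=1, N2=0, N3=0, N4=0, N5=0 [stuck-at-0] → 0 — eliminated
  N3 stuck-at-1: N1=1, N2=0, N3=1 [stuck-at-1], N4=0, N5=1 → 1 — matches
Only N3 stuck-at-1 reproduces the observed 1.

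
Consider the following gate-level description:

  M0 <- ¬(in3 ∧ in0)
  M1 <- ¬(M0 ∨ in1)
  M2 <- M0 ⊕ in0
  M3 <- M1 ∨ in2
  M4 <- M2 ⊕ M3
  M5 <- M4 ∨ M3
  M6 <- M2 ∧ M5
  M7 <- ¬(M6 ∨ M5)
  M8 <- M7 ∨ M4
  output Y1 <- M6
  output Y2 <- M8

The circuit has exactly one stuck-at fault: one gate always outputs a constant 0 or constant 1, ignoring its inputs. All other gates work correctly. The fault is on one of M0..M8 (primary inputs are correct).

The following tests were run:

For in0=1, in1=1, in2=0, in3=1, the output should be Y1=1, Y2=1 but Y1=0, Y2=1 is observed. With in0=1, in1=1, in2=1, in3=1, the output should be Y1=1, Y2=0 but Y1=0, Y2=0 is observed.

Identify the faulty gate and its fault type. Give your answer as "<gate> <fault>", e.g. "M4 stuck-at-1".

M6 stuck-at-0

Fault-free values for test 1 (in0=1, in1=1, in2=0, in3=1): M0=0, M1=0, M2=1, M3=0, M4=1, M5=1, M6=1, M7=0, M8=1, giving Y1=1, Y2=1. Observed Y1=0, Y2=1.
Test 1: faults giving observed Y1=0, Y2=1 are {M0 stuck-at-1, M2 stuck-at-0, M4 stuck-at-0, M5 stuck-at-0, M6 stuck-at-0}.
Test 2 (in0=1, in1=1, in2=1, in3=1): fault-free M0=0, M1=0, M2=1, M3=1, M4=0, M5=1, M6=1, M7=0, M8=0 → Y1=1, Y2=0; observed Y1=0, Y2=0. Eliminates M0 stuck-at-1, M2 stuck-at-0, M4 stuck-at-0, M5 stuck-at-0.
Only M6 stuck-at-0 is consistent with every test.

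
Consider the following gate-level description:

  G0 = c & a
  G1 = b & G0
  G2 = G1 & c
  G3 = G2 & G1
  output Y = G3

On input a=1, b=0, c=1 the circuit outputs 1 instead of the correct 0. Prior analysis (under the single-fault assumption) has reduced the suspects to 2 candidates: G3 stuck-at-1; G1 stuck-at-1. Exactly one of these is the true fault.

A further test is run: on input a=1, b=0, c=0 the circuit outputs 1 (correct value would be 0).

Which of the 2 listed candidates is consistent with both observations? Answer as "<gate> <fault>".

Evaluate each candidate on input a=1, b=0, c=0:
  G3 stuck-at-1: G0=0, G1=0, G2=0, G3=1 [stuck-at-1] → 1 — matches
  G1 stuck-at-1: G0=0, G1=1 [stuck-at-1], G2=0, G3=0 → 0 — eliminated
Only G3 stuck-at-1 reproduces the observed 1.

G3 stuck-at-1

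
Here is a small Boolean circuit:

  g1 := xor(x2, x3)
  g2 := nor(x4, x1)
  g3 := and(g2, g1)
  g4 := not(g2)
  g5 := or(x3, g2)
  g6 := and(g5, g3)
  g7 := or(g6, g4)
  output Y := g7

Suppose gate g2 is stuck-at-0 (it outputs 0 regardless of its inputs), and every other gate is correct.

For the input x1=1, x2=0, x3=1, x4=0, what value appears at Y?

1

Propagate with g2 forced: g1=1, g2=0 [stuck-at-0], g3=0, g4=1, g5=1, g6=0, g7=1.
So Y = 1. (Same as the fault-free value — the fault is masked on this input.)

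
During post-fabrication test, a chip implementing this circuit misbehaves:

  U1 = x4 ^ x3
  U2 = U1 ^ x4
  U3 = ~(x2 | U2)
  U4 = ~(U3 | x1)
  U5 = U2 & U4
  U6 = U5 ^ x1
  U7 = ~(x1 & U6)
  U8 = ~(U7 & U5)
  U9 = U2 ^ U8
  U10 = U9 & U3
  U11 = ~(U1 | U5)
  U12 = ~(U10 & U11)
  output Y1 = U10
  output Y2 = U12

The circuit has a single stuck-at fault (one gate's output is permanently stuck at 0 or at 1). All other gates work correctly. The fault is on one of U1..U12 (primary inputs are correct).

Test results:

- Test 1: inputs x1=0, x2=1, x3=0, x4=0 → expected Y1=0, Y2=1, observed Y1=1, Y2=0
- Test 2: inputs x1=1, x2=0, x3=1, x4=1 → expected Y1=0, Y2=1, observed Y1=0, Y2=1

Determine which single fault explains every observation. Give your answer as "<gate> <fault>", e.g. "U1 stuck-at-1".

U3 stuck-at-1

Fault-free values for test 1 (x1=0, x2=1, x3=0, x4=0): U1=0, U2=0, U3=0, U4=1, U5=0, U6=0, U7=1, U8=1, U9=1, U10=0, U11=1, U12=1, giving Y1=0, Y2=1. Observed Y1=1, Y2=0.
Test 1: faults giving observed Y1=1, Y2=0 are {U3 stuck-at-1, U10 stuck-at-1}.
Test 2 (x1=1, x2=0, x3=1, x4=1): fault-free U1=0, U2=1, U3=0, U4=0, U5=0, U6=1, U7=0, U8=1, U9=0, U10=0, U11=1, U12=1 → Y1=0, Y2=1; observed Y1=0, Y2=1. Eliminates U10 stuck-at-1.
Only U3 stuck-at-1 is consistent with every test.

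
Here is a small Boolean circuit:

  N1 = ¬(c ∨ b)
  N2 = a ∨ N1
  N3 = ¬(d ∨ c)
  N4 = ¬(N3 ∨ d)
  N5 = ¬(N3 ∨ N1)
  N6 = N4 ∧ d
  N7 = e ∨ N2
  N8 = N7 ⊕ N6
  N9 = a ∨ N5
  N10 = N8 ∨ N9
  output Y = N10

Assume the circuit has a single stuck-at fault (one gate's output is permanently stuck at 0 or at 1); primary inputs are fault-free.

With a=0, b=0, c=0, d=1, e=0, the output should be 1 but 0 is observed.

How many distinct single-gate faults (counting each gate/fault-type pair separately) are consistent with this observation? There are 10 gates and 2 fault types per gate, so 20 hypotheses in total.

Fault-free: N1=1, N2=1, N3=0, N4=0, N5=0, N6=0, N7=1, N8=1, N9=0, N10=1 → 1. Observed 0.
  N1: none of the 2 fault types match ✗
  N2: stuck-at-0 ✓; others ✗
  N3: none of the 2 fault types match ✗
  N4: stuck-at-1 ✓; others ✗
  N5: none of the 2 fault types match ✗
  N6: stuck-at-1 ✓; others ✗
  N7: stuck-at-0 ✓; others ✗
  N8: stuck-at-0 ✓; others ✗
  N9: none of the 2 fault types match ✗
  N10: stuck-at-0 ✓; others ✗
Consistent faults: {N2 stuck-at-0, N4 stuck-at-1, N6 stuck-at-1, N7 stuck-at-0, N8 stuck-at-0, N10 stuck-at-0} — 6 in all.

6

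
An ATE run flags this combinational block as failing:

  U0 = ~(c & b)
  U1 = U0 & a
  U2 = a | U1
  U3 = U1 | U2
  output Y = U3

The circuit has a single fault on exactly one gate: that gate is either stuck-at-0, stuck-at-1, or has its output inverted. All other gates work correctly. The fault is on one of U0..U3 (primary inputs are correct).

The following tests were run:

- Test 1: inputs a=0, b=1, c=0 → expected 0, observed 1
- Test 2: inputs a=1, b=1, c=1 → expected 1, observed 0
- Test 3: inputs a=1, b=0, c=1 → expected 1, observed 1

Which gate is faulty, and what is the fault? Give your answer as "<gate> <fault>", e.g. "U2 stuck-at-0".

U2 inverted output

Fault-free values for test 1 (a=0, b=1, c=0): U0=1, U1=0, U2=0, U3=0, giving Y=0. Observed 1.
Test 1: faults giving observed 1 are {U1 stuck-at-1, U1 inverted output, U2 stuck-at-1, U2 inverted output, U3 stuck-at-1, U3 inverted output}.
Test 2 (a=1, b=1, c=1): fault-free U0=0, U1=0, U2=1, U3=1 → 1; observed 0. Eliminates U1 stuck-at-1, U1 inverted output, U2 stuck-at-1, U3 stuck-at-1.
Test 3 (a=1, b=0, c=1): fault-free U0=1, U1=1, U2=1, U3=1 → 1; observed 1. Eliminates U3 inverted output.
Only U2 inverted output is consistent with every test.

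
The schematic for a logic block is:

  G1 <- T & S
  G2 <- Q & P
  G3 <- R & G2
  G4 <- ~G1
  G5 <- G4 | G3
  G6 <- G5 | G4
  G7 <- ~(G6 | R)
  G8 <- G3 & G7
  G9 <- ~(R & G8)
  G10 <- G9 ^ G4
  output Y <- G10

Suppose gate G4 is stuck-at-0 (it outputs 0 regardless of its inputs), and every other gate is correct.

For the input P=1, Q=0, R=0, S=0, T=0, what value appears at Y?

1

Propagate with G4 forced: G1=0, G2=0, G3=0, G4=0 [stuck-at-0], G5=0, G6=0, G7=1, G8=0, G9=1, G10=1.
So Y = 1. (Without the fault it would be 0.)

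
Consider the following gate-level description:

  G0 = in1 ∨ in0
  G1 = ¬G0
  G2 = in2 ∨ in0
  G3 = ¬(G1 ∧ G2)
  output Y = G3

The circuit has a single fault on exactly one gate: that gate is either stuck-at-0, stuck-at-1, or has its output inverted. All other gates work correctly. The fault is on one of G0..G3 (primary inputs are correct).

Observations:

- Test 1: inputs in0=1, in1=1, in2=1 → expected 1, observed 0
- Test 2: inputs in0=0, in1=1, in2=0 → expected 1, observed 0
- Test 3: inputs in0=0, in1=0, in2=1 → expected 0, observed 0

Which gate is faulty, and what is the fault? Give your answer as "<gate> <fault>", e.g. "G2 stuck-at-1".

G3 stuck-at-0

Fault-free values for test 1 (in0=1, in1=1, in2=1): G0=1, G1=0, G2=1, G3=1, giving Y=1. Observed 0.
Test 1: faults giving observed 0 are {G0 stuck-at-0, G0 inverted output, G1 stuck-at-1, G1 inverted output, G3 stuck-at-0, G3 inverted output}.
Test 2 (in0=0, in1=1, in2=0): fault-free G0=1, G1=0, G2=0, G3=1 → 1; observed 0. Eliminates G0 stuck-at-0, G0 inverted output, G1 stuck-at-1, G1 inverted output.
Test 3 (in0=0, in1=0, in2=1): fault-free G0=0, G1=1, G2=1, G3=0 → 0; observed 0. Eliminates G3 inverted output.
Only G3 stuck-at-0 is consistent with every test.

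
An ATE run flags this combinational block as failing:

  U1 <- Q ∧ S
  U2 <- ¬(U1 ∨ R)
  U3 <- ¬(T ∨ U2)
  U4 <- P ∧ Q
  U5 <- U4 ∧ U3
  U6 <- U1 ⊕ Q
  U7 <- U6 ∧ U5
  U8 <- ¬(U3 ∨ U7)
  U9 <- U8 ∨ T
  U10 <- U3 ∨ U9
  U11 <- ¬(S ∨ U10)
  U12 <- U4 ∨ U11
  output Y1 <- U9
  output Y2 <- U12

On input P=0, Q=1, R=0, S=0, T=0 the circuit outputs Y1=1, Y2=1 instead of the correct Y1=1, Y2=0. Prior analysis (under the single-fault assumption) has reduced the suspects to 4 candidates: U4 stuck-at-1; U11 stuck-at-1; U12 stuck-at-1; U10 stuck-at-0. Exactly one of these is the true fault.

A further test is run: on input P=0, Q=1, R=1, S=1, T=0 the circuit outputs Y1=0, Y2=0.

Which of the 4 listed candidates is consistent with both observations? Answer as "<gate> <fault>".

U10 stuck-at-0

Evaluate each candidate on input P=0, Q=1, R=1, S=1, T=0:
  U4 stuck-at-1: U1=1, U2=0, U3=1, U4=1 [stuck-at-1], U5=1, U6=0, U7=0, U8=0, U9=0, U10=1, U11=0, U12=1 → Y1=0, Y2=1 — eliminated
  U11 stuck-at-1: U1=1, U2=0, U3=1, U4=0, U5=0, U6=0, U7=0, U8=0, U9=0, U10=1, U11=1 [stuck-at-1], U12=1 → Y1=0, Y2=1 — eliminated
  U12 stuck-at-1: U1=1, U2=0, U3=1, U4=0, U5=0, U6=0, U7=0, U8=0, U9=0, U10=1, U11=0, U12=1 [stuck-at-1] → Y1=0, Y2=1 — eliminated
  U10 stuck-at-0: U1=1, U2=0, U3=1, U4=0, U5=0, U6=0, U7=0, U8=0, U9=0, U10=0 [stuck-at-0], U11=0, U12=0 → Y1=0, Y2=0 — matches
Only U10 stuck-at-0 reproduces the observed Y1=0, Y2=0.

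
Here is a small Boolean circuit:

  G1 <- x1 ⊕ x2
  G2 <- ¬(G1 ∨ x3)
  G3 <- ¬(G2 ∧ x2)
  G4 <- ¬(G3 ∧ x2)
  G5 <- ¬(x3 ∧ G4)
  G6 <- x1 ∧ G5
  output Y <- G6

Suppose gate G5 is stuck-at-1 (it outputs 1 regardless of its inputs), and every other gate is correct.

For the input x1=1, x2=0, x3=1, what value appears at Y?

Propagate with G5 forced: G1=1, G2=0, G3=1, G4=1, G5=1 [stuck-at-1], G6=1.
So Y = 1. (Without the fault it would be 0.)

1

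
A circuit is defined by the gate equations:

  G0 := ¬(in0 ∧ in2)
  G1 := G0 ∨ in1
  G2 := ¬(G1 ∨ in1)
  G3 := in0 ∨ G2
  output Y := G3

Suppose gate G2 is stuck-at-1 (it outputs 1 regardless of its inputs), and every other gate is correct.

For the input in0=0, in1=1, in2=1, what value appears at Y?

Propagate with G2 forced: G0=1, G1=1, G2=1 [stuck-at-1], G3=1.
So Y = 1. (Without the fault it would be 0.)

1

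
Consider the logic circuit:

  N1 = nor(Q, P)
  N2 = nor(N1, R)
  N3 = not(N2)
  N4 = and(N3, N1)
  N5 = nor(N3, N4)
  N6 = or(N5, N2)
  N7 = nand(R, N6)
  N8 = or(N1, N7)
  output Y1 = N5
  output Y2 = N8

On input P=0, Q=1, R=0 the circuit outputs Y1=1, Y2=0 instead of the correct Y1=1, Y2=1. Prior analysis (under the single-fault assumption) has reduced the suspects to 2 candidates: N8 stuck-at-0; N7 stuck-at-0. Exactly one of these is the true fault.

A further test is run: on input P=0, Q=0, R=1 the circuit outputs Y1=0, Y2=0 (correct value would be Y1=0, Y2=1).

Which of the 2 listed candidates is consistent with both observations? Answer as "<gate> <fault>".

N8 stuck-at-0

Evaluate each candidate on input P=0, Q=0, R=1:
  N8 stuck-at-0: N1=1, N2=0, N3=1, N4=1, N5=0, N6=0, N7=1, N8=0 [stuck-at-0] → Y1=0, Y2=0 — matches
  N7 stuck-at-0: N1=1, N2=0, N3=1, N4=1, N5=0, N6=0, N7=0 [stuck-at-0], N8=1 → Y1=0, Y2=1 — eliminated
Only N8 stuck-at-0 reproduces the observed Y1=0, Y2=0.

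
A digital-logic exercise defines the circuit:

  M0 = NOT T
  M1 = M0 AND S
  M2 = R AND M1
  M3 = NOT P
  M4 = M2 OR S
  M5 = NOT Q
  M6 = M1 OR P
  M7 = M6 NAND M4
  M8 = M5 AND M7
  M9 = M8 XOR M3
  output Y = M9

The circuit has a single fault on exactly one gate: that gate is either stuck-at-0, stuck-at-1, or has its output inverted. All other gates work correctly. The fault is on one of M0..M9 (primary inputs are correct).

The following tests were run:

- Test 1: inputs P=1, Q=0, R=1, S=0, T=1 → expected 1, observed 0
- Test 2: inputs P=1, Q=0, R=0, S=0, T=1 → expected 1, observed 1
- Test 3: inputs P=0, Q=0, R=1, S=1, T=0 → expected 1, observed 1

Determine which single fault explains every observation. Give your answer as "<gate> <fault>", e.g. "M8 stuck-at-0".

M1 stuck-at-1

Fault-free values for test 1 (P=1, Q=0, R=1, S=0, T=1): M0=0, M1=0, M2=0, M3=0, M4=0, M5=1, M6=1, M7=1, M8=1, M9=1, giving Y=1. Observed 0.
Test 1: faults giving observed 0 are {M1 stuck-at-1, M1 inverted output, M2 stuck-at-1, M2 inverted output, M3 stuck-at-1, M3 inverted output, M4 stuck-at-1, M4 inverted output, M5 stuck-at-0, M5 inverted output, M7 stuck-at-0, M7 inverted output, M8 stuck-at-0, M8 inverted output, M9 stuck-at-0, M9 inverted output}.
Test 2 (P=1, Q=0, R=0, S=0, T=1): fault-free M0=0, M1=0, M2=0, M3=0, M4=0, M5=1, M6=1, M7=1, M8=1, M9=1 → 1; observed 1. Eliminates M2 stuck-at-1, M2 inverted output, M3 stuck-at-1, M3 inverted output, M4 stuck-at-1, M4 inverted output, M5 stuck-at-0, M5 inverted output, M7 stuck-at-0, M7 inverted output, M8 stuck-at-0, M8 inverted output, M9 stuck-at-0, M9 inverted output.
Test 3 (P=0, Q=0, R=1, S=1, T=0): fault-free M0=1, M1=1, M2=1, M3=1, M4=1, M5=1, M6=1, M7=0, M8=0, M9=1 → 1; observed 1. Eliminates M1 inverted output.
Only M1 stuck-at-1 is consistent with every test.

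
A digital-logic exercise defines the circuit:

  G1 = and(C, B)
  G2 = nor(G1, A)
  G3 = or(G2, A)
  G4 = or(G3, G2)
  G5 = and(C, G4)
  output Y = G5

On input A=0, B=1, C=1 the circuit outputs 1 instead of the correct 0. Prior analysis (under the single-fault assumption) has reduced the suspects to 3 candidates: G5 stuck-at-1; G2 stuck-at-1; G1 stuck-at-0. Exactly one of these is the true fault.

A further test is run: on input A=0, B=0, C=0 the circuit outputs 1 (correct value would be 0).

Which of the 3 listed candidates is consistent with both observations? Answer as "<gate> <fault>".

G5 stuck-at-1

Evaluate each candidate on input A=0, B=0, C=0:
  G5 stuck-at-1: G1=0, G2=1, G3=1, G4=1, G5=1 [stuck-at-1] → 1 — matches
  G2 stuck-at-1: G1=0, G2=1 [stuck-at-1], G3=1, G4=1, G5=0 → 0 — eliminated
  G1 stuck-at-0: G1=0 [stuck-at-0], G2=1, G3=1, G4=1, G5=0 → 0 — eliminated
Only G5 stuck-at-1 reproduces the observed 1.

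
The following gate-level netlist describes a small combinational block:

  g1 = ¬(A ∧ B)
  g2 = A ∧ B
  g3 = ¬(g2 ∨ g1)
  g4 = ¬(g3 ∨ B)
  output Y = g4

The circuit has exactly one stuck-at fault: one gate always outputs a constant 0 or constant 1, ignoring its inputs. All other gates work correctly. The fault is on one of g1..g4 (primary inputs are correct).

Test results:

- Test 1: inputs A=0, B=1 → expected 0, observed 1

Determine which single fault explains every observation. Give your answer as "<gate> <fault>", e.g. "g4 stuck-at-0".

g4 stuck-at-1

Fault-free values for test 1 (A=0, B=1): g1=1, g2=0, g3=0, g4=0, giving Y=0. Observed 1.
Test 1: faults giving observed 1 are {g4 stuck-at-1}.
Only g4 stuck-at-1 is consistent with every test.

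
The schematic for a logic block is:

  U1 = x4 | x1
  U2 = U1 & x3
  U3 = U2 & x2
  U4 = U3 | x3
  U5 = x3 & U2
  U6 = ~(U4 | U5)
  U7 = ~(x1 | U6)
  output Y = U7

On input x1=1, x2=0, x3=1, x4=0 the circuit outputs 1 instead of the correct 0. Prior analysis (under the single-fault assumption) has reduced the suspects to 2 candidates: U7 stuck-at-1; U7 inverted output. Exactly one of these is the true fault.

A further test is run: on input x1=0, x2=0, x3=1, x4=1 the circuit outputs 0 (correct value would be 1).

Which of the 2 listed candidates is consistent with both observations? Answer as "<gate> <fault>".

Evaluate each candidate on input x1=0, x2=0, x3=1, x4=1:
  U7 stuck-at-1: U1=1, U2=1, U3=0, U4=1, U5=1, U6=0, U7=1 [stuck-at-1] → 1 — eliminated
  U7 inverted output: U1=1, U2=1, U3=0, U4=1, U5=1, U6=0, U7=0 [inverted output] → 0 — matches
Only U7 inverted output reproduces the observed 0.

U7 inverted output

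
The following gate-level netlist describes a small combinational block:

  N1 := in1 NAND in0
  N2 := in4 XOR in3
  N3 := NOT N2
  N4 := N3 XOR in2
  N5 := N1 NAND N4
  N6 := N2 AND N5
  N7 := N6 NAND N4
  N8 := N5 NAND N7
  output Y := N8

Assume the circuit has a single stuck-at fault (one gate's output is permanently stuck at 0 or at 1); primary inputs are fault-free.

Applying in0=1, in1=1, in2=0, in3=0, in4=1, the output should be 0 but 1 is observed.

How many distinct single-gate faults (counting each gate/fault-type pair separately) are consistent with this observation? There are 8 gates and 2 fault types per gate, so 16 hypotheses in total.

5

Fault-free: N1=0, N2=1, N3=0, N4=0, N5=1, N6=1, N7=1, N8=0 → 0. Observed 1.
  N1: none of the 2 fault types match ✗
  N2: none of the 2 fault types match ✗
  N3: stuck-at-1 ✓; others ✗
  N4: stuck-at-1 ✓; others ✗
  N5: stuck-at-0 ✓; others ✗
  N6: none of the 2 fault types match ✗
  N7: stuck-at-0 ✓; others ✗
  N8: stuck-at-1 ✓; others ✗
Consistent faults: {N3 stuck-at-1, N4 stuck-at-1, N5 stuck-at-0, N7 stuck-at-0, N8 stuck-at-1} — 5 in all.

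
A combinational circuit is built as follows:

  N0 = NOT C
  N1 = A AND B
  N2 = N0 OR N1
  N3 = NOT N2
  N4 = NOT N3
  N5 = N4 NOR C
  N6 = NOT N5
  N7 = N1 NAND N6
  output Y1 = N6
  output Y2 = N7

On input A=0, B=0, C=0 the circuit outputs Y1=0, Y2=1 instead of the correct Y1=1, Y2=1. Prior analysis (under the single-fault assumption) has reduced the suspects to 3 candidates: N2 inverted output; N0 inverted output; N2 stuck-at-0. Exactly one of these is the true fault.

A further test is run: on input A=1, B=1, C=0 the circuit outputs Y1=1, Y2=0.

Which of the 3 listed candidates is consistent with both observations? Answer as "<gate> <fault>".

N0 inverted output

Evaluate each candidate on input A=1, B=1, C=0:
  N2 inverted output: N0=1, N1=1, N2=0 [inverted output], N3=1, N4=0, N5=1, N6=0, N7=1 → Y1=0, Y2=1 — eliminated
  N0 inverted output: N0=0 [inverted output], N1=1, N2=1, N3=0, N4=1, N5=0, N6=1, N7=0 → Y1=1, Y2=0 — matches
  N2 stuck-at-0: N0=1, N1=1, N2=0 [stuck-at-0], N3=1, N4=0, N5=1, N6=0, N7=1 → Y1=0, Y2=1 — eliminated
Only N0 inverted output reproduces the observed Y1=1, Y2=0.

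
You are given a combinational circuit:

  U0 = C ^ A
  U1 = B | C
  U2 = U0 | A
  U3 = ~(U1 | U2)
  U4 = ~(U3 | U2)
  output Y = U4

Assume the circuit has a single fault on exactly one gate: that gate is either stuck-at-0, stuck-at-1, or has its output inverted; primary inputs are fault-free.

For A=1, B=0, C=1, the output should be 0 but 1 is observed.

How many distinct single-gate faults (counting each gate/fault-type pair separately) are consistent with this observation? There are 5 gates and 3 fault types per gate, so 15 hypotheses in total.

Fault-free: U0=0, U1=1, U2=1, U3=0, U4=0 → 0. Observed 1.
  U0: none of the 3 fault types match ✗
  U1: none of the 3 fault types match ✗
  U2: stuck-at-0, inverted output ✓; others ✗
  U3: none of the 3 fault types match ✗
  U4: stuck-at-1, inverted output ✓; others ✗
Consistent faults: {U2 stuck-at-0, U2 inverted output, U4 stuck-at-1, U4 inverted output} — 4 in all.

4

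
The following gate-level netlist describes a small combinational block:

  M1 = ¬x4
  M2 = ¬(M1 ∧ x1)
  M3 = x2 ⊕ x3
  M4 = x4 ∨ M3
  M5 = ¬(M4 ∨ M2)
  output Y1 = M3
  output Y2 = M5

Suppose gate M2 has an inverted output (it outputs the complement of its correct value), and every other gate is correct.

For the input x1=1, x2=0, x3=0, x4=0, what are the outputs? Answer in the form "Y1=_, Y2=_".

Y1=0, Y2=0

Propagate with M2 forced: M1=1, M2=1 [inverted output], M3=0, M4=0, M5=0.
So the outputs are Y1=0, Y2=0. (Without the fault they would be Y1=0, Y2=1.)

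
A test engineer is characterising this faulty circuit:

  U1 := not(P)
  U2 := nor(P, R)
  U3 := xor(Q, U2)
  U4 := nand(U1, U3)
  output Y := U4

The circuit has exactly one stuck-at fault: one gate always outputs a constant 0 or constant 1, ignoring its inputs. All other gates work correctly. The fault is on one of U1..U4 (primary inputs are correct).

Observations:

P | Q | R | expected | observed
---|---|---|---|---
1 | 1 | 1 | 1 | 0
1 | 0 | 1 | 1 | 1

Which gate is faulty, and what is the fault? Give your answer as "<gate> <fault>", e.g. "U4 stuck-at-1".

U1 stuck-at-1

Fault-free values for test 1 (P=1, Q=1, R=1): U1=0, U2=0, U3=1, U4=1, giving Y=1. Observed 0.
Test 1: faults giving observed 0 are {U1 stuck-at-1, U4 stuck-at-0}.
Test 2 (P=1, Q=0, R=1): fault-free U1=0, U2=0, U3=0, U4=1 → 1; observed 1. Eliminates U4 stuck-at-0.
Only U1 stuck-at-1 is consistent with every test.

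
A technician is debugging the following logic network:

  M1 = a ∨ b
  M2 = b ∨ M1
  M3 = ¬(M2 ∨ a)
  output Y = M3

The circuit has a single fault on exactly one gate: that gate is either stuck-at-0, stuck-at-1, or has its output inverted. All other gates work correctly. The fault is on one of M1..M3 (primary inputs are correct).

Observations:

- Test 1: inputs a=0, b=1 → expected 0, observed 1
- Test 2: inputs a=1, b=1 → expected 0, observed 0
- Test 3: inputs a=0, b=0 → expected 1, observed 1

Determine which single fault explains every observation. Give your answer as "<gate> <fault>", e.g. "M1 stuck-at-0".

M2 stuck-at-0

Fault-free values for test 1 (a=0, b=1): M1=1, M2=1, M3=0, giving Y=0. Observed 1.
Test 1: faults giving observed 1 are {M2 stuck-at-0, M2 inverted output, M3 stuck-at-1, M3 inverted output}.
Test 2 (a=1, b=1): fault-free M1=1, M2=1, M3=0 → 0; observed 0. Eliminates M3 stuck-at-1, M3 inverted output.
Test 3 (a=0, b=0): fault-free M1=0, M2=0, M3=1 → 1; observed 1. Eliminates M2 inverted output.
Only M2 stuck-at-0 is consistent with every test.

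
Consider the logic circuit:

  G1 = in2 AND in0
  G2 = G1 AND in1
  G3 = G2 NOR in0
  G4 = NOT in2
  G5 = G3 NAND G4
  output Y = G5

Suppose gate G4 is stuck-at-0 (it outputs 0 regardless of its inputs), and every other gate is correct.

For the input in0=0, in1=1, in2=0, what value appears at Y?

Propagate with G4 forced: G1=0, G2=0, G3=1, G4=0 [stuck-at-0], G5=1.
So Y = 1. (Without the fault it would be 0.)

1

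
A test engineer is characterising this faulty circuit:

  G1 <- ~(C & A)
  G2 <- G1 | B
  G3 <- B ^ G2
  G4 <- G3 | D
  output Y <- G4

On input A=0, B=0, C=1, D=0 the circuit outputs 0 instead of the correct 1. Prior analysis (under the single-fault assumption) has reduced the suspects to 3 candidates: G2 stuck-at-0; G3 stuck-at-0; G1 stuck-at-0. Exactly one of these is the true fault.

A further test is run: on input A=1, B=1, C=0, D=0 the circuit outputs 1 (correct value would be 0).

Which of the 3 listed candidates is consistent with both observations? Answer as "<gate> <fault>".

G2 stuck-at-0

Evaluate each candidate on input A=1, B=1, C=0, D=0:
  G2 stuck-at-0: G1=1, G2=0 [stuck-at-0], G3=1, G4=1 → 1 — matches
  G3 stuck-at-0: G1=1, G2=1, G3=0 [stuck-at-0], G4=0 → 0 — eliminated
  G1 stuck-at-0: G1=0 [stuck-at-0], G2=1, G3=0, G4=0 → 0 — eliminated
Only G2 stuck-at-0 reproduces the observed 1.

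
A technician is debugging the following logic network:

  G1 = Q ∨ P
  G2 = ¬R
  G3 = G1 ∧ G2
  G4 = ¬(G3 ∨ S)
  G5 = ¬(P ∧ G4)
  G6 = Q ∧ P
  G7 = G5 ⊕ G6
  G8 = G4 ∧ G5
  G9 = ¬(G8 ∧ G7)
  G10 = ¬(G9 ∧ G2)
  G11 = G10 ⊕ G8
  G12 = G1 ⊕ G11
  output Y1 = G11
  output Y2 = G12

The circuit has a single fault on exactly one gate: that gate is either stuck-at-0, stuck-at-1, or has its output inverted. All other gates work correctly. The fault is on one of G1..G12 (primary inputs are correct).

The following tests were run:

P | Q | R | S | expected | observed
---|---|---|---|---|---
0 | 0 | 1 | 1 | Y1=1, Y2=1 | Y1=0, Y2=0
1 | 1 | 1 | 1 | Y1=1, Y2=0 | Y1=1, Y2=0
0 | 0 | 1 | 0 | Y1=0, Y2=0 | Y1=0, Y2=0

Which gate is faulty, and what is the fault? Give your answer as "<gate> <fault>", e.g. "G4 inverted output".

G4 stuck-at-1

Fault-free values for test 1 (P=0, Q=0, R=1, S=1): G1=0, G2=0, G3=0, G4=0, G5=1, G6=0, G7=1, G8=0, G9=1, G10=1, G11=1, G12=1, giving Y1=1, Y2=1. Observed Y1=0, Y2=0.
Test 1: faults giving observed Y1=0, Y2=0 are {G2 stuck-at-1, G2 inverted output, G4 stuck-at-1, G4 inverted output, G8 stuck-at-1, G8 inverted output, G10 stuck-at-0, G10 inverted output, G11 stuck-at-0, G11 inverted output}.
Test 2 (P=1, Q=1, R=1, S=1): fault-free G1=1, G2=0, G3=0, G4=0, G5=1, G6=1, G7=0, G8=0, G9=1, G10=1, G11=1, G12=0 → Y1=1, Y2=0; observed Y1=1, Y2=0. Eliminates G2 stuck-at-1, G2 inverted output, G8 stuck-at-1, G8 inverted output, G10 stuck-at-0, G10 inverted output, G11 stuck-at-0, G11 inverted output.
Test 3 (P=0, Q=0, R=1, S=0): fault-free G1=0, G2=0, G3=0, G4=1, G5=1, G6=0, G7=1, G8=1, G9=0, G10=1, G11=0, G12=0 → Y1=0, Y2=0; observed Y1=0, Y2=0. Eliminates G4 inverted output.
Only G4 stuck-at-1 is consistent with every test.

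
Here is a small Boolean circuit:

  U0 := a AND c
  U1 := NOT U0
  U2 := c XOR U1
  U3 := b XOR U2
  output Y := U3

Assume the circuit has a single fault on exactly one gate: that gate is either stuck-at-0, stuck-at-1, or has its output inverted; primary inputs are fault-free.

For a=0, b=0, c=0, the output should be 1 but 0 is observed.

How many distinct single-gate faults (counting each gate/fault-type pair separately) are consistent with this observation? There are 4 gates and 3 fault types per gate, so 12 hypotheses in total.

8

Fault-free: U0=0, U1=1, U2=1, U3=1 → 1. Observed 0.
  U0 stuck-at-0: output 1 ✗
  U0 stuck-at-1: output 0 ✓
  U0 inverted output: output 0 ✓
  U1 stuck-at-0: output 0 ✓
  U1 stuck-at-1: output 1 ✗
  U1 inverted output: output 0 ✓
  U2 stuck-at-0: output 0 ✓
  U2 stuck-at-1: output 1 ✗
  U2 inverted output: output 0 ✓
  U3 stuck-at-0: output 0 ✓
  U3 stuck-at-1: output 1 ✗
  U3 inverted output: output 0 ✓
Consistent faults: {U0 stuck-at-1, U0 inverted output, U1 stuck-at-0, U1 inverted output, U2 stuck-at-0, U2 inverted output, U3 stuck-at-0, U3 inverted output} — 8 in all.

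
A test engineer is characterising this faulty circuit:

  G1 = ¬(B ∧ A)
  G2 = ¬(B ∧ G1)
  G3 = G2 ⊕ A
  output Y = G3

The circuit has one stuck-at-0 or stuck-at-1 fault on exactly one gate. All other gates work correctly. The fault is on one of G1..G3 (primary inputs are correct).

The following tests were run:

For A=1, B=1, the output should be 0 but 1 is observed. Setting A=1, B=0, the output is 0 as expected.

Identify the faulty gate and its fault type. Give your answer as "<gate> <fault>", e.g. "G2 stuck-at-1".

Fault-free values for test 1 (A=1, B=1): G1=0, G2=1, G3=0, giving Y=0. Observed 1.
Test 1: faults giving observed 1 are {G1 stuck-at-1, G2 stuck-at-0, G3 stuck-at-1}.
Test 2 (A=1, B=0): fault-free G1=1, G2=1, G3=0 → 0; observed 0. Eliminates G2 stuck-at-0, G3 stuck-at-1.
Only G1 stuck-at-1 is consistent with every test.

G1 stuck-at-1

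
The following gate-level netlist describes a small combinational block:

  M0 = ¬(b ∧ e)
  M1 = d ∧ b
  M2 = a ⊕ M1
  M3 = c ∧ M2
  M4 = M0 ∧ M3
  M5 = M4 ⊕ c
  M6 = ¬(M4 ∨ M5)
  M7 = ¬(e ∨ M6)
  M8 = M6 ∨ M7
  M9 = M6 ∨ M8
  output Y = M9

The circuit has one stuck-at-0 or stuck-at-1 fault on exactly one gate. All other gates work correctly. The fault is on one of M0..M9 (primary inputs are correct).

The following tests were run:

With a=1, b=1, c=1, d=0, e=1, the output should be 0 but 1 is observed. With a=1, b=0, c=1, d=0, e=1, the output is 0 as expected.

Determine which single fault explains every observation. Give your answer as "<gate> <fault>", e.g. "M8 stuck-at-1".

M5 stuck-at-0

Fault-free values for test 1 (a=1, b=1, c=1, d=0, e=1): M0=0, M1=0, M2=1, M3=1, M4=0, M5=1, M6=0, M7=0, M8=0, M9=0, giving Y=0. Observed 1.
Test 1: faults giving observed 1 are {M5 stuck-at-0, M6 stuck-at-1, M7 stuck-at-1, M8 stuck-at-1, M9 stuck-at-1}.
Test 2 (a=1, b=0, c=1, d=0, e=1): fault-free M0=1, M1=0, M2=1, M3=1, M4=1, M5=0, M6=0, M7=0, M8=0, M9=0 → 0; observed 0. Eliminates M6 stuck-at-1, M7 stuck-at-1, M8 stuck-at-1, M9 stuck-at-1.
Only M5 stuck-at-0 is consistent with every test.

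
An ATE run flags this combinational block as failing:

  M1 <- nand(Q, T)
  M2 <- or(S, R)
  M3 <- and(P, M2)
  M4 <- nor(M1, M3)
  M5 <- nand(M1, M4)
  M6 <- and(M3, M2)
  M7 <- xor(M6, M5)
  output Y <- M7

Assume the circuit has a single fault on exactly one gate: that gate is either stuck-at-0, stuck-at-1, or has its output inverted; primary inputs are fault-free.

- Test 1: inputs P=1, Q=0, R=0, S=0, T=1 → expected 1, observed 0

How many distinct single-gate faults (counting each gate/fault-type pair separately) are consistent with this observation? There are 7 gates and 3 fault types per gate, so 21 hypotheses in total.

10

Fault-free: M1=1, M2=0, M3=0, M4=0, M5=1, M6=0, M7=1 → 1. Observed 0.
  M1: none of the 3 fault types match ✗
  M2: stuck-at-1, inverted output ✓; others ✗
  M3: none of the 3 fault types match ✗
  M4: stuck-at-1, inverted output ✓; others ✗
  M5: stuck-at-0, inverted output ✓; others ✗
  M6: stuck-at-1, inverted output ✓; others ✗
  M7: stuck-at-0, inverted output ✓; others ✗
Consistent faults: {M2 stuck-at-1, M2 inverted output, M4 stuck-at-1, M4 inverted output, M5 stuck-at-0, M5 inverted output, M6 stuck-at-1, M6 inverted output, M7 stuck-at-0, M7 inverted output} — 10 in all.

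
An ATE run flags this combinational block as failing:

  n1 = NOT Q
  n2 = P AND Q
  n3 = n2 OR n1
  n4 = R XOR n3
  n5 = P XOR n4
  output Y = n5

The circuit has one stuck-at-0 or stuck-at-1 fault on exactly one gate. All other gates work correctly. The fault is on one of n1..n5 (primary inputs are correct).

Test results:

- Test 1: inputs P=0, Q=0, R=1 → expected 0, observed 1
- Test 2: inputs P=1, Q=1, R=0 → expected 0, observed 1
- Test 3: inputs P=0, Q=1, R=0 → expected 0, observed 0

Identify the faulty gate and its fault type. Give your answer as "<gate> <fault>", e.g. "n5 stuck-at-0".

n3 stuck-at-0

Fault-free values for test 1 (P=0, Q=0, R=1): n1=1, n2=0, n3=1, n4=0, n5=0, giving Y=0. Observed 1.
Test 1: faults giving observed 1 are {n1 stuck-at-0, n3 stuck-at-0, n4 stuck-at-1, n5 stuck-at-1}.
Test 2 (P=1, Q=1, R=0): fault-free n1=0, n2=1, n3=1, n4=1, n5=0 → 0; observed 1. Eliminates n1 stuck-at-0, n4 stuck-at-1.
Test 3 (P=0, Q=1, R=0): fault-free n1=0, n2=0, n3=0, n4=0, n5=0 → 0; observed 0. Eliminates n5 stuck-at-1.
Only n3 stuck-at-0 is consistent with every test.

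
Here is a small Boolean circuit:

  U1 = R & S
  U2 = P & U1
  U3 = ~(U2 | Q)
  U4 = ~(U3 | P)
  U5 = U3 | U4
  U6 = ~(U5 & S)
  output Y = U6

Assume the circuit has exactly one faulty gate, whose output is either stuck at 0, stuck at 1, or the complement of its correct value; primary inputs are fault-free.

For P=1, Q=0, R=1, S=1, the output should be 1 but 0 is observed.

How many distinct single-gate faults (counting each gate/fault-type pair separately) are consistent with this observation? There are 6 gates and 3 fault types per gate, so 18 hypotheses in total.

12

Fault-free: U1=1, U2=1, U3=0, U4=0, U5=0, U6=1 → 1. Observed 0.
  U1: stuck-at-0, inverted output ✓; others ✗
  U2: stuck-at-0, inverted output ✓; others ✗
  U3: stuck-at-1, inverted output ✓; others ✗
  U4: stuck-at-1, inverted output ✓; others ✗
  U5: stuck-at-1, inverted output ✓; others ✗
  U6: stuck-at-0, inverted output ✓; others ✗
Consistent faults: {U1 stuck-at-0, U1 inverted output, U2 stuck-at-0, U2 inverted output, U3 stuck-at-1, U3 inverted output, U4 stuck-at-1, U4 inverted output, U5 stuck-at-1, U5 inverted output, U6 stuck-at-0, U6 inverted output} — 12 in all.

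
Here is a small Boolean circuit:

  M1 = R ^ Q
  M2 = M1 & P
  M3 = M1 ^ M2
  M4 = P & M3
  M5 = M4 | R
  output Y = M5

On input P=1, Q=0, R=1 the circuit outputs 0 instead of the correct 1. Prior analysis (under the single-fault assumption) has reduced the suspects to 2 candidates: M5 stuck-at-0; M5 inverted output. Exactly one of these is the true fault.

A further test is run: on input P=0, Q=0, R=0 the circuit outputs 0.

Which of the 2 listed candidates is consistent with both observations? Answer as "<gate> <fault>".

Evaluate each candidate on input P=0, Q=0, R=0:
  M5 stuck-at-0: M1=0, M2=0, M3=0, M4=0, M5=0 [stuck-at-0] → 0 — matches
  M5 inverted output: M1=0, M2=0, M3=0, M4=0, M5=1 [inverted output] → 1 — eliminated
Only M5 stuck-at-0 reproduces the observed 0.

M5 stuck-at-0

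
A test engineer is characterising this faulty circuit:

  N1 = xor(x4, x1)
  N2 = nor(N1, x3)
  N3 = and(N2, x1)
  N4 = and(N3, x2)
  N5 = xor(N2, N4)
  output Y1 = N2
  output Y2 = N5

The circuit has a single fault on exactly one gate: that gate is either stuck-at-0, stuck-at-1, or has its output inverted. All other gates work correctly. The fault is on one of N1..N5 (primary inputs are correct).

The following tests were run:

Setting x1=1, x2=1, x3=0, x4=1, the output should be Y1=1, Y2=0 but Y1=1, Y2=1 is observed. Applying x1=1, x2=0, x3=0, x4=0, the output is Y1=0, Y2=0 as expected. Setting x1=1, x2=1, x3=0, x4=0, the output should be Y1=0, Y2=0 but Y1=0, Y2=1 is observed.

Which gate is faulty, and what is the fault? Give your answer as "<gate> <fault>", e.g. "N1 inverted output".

N3 inverted output

Fault-free values for test 1 (x1=1, x2=1, x3=0, x4=1): N1=0, N2=1, N3=1, N4=1, N5=0, giving Y1=1, Y2=0. Observed Y1=1, Y2=1.
Test 1: faults giving observed Y1=1, Y2=1 are {N3 stuck-at-0, N3 inverted output, N4 stuck-at-0, N4 inverted output, N5 stuck-at-1, N5 inverted output}.
Test 2 (x1=1, x2=0, x3=0, x4=0): fault-free N1=1, N2=0, N3=0, N4=0, N5=0 → Y1=0, Y2=0; observed Y1=0, Y2=0. Eliminates N4 inverted output, N5 stuck-at-1, N5 inverted output.
Test 3 (x1=1, x2=1, x3=0, x4=0): fault-free N1=1, N2=0, N3=0, N4=0, N5=0 → Y1=0, Y2=0; observed Y1=0, Y2=1. Eliminates N3 stuck-at-0, N4 stuck-at-0.
Only N3 inverted output is consistent with every test.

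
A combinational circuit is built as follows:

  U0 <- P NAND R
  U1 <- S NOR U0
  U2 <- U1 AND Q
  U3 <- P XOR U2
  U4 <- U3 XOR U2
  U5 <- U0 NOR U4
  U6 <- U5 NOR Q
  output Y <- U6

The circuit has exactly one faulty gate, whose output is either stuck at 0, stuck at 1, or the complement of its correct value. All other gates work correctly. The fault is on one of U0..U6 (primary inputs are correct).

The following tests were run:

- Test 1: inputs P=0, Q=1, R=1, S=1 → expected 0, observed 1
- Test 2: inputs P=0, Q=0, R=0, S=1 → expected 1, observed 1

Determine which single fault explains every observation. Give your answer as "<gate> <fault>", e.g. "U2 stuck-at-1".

U6 stuck-at-1

Fault-free values for test 1 (P=0, Q=1, R=1, S=1): U0=1, U1=0, U2=0, U3=0, U4=0, U5=0, U6=0, giving Y=0. Observed 1.
Test 1: faults giving observed 1 are {U6 stuck-at-1, U6 inverted output}.
Test 2 (P=0, Q=0, R=0, S=1): fault-free U0=1, U1=0, U2=0, U3=0, U4=0, U5=0, U6=1 → 1; observed 1. Eliminates U6 inverted output.
Only U6 stuck-at-1 is consistent with every test.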